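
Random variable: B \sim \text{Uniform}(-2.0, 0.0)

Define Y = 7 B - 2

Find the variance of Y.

For Y = aB + b: Var(Y) = a² * Var(B)
Var(B) = (0 + 2)^2/12 = 0.33333333
Var(Y) = 7² * 0.33333333 = 49 * 0.33333333 = 16.333333

16.333333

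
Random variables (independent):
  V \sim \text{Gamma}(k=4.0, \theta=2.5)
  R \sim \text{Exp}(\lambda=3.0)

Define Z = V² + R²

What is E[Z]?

E[Z] = E[V²] + E[R²]
E[V²] = Var(V) + E[V]² = 25 + 100 = 125
E[R²] = Var(R) + E[R]² = 0.11111111 + 0.11111111 = 0.22222222
E[Z] = 125 + 0.22222222 = 125.22222

125.22222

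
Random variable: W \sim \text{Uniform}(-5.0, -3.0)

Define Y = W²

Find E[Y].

E[W²] = Var(W) + (E[W])² = 0.33333333 + 16 = 16.333333

16.333333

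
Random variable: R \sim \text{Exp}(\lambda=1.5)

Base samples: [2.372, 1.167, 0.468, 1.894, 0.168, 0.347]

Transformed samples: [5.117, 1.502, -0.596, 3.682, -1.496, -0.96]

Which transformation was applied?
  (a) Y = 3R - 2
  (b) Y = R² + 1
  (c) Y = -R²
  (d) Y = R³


Checking option (a) Y = 3R - 2:
  R = 2.372 -> Y = 5.117 ✓
  R = 1.167 -> Y = 1.502 ✓
  R = 0.468 -> Y = -0.596 ✓
All samples match this transformation.

(a) 3R - 2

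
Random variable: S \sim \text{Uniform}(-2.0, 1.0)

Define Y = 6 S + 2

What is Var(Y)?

For Y = aS + b: Var(Y) = a² * Var(S)
Var(S) = (1 + 2)^2/12 = 0.75
Var(Y) = 6² * 0.75 = 36 * 0.75 = 27

27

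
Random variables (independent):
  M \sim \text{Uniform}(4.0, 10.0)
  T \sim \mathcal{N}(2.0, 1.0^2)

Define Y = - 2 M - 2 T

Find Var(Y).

For independent RVs: Var(aX + bY) = a²Var(X) + b²Var(Y)
Var(M) = 3
Var(T) = 1
Var(Y) = (-2)²*3 + (-2)²*1
= 4*3 + 4*1 = 16

16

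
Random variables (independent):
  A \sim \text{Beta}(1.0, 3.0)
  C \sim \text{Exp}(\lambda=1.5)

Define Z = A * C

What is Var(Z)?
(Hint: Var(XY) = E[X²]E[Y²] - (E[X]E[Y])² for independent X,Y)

Var(XY) = E[X²]E[Y²] - (E[X]E[Y])²
E[A] = 0.25, Var(A) = 0.0375
E[C] = 0.66666667, Var(C) = 0.44444444
E[A²] = 0.0375 + 0.25² = 0.1
E[C²] = 0.44444444 + 0.66666667² = 0.88888889
Var(Z) = 0.1*0.88888889 - (0.25*0.66666667)²
= 0.088888889 - 0.027777778 = 0.061111111

0.061111111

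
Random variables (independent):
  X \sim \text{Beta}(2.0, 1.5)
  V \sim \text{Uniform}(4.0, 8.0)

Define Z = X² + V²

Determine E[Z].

E[Z] = E[X²] + E[V²]
E[X²] = Var(X) + E[X]² = 0.054421769 + 0.32653061 = 0.38095238
E[V²] = Var(V) + E[V]² = 1.3333333 + 36 = 37.333333
E[Z] = 0.38095238 + 37.333333 = 37.714286

37.714286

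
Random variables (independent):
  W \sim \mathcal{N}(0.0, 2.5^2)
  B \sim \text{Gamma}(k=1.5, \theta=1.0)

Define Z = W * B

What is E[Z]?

For independent RVs: E[XY] = E[X]*E[Y]
E[W] = 0
E[B] = 1.5
E[Z] = 0 * 1.5 = 0

0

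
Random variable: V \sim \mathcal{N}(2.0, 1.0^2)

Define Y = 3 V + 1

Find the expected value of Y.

For Y = 3V + 1:
E[Y] = 3 * E[V] + 1
E[V] = 2.0 = 2
E[Y] = 3 * 2 + 1 = 7

7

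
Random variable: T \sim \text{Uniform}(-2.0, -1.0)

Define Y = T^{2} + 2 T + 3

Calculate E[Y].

E[Y] = 1*E[T²] + 2*E[T] + 3
E[T] = -1.5
E[T²] = Var(T) + (E[T])² = 0.083333333 + 2.25 = 2.3333333
E[Y] = 1*2.3333333 + 2*(-1.5) + 3 = 2.3333333

2.3333333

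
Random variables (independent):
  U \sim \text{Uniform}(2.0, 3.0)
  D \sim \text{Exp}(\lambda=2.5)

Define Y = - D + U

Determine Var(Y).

For independent RVs: Var(aX + bY) = a²Var(X) + b²Var(Y)
Var(U) = 0.083333333
Var(D) = 0.16
Var(Y) = 1²*0.083333333 + (-1)²*0.16
= 1*0.083333333 + 1*0.16 = 0.24333333

0.24333333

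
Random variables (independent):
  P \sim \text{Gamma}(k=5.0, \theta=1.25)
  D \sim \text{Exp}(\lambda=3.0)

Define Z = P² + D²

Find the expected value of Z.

E[Z] = E[P²] + E[D²]
E[P²] = Var(P) + E[P]² = 7.8125 + 39.0625 = 46.875
E[D²] = Var(D) + E[D]² = 0.11111111 + 0.11111111 = 0.22222222
E[Z] = 46.875 + 0.22222222 = 47.097222

47.097222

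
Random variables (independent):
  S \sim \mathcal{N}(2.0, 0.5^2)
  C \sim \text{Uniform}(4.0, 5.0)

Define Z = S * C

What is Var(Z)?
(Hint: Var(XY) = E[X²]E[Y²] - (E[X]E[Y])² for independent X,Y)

Var(XY) = E[X²]E[Y²] - (E[X]E[Y])²
E[S] = 2, Var(S) = 0.25
E[C] = 4.5, Var(C) = 0.083333333
E[S²] = 0.25 + 2² = 4.25
E[C²] = 0.083333333 + 4.5² = 20.333333
Var(Z) = 4.25*20.333333 - (2*4.5)²
= 86.416667 - 81 = 5.4166667

5.4166667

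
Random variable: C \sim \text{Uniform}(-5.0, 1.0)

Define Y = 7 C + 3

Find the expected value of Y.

For Y = 7C + 3:
E[Y] = 7 * E[C] + 3
E[C] = (-5 + 1)/2 = -2
E[Y] = 7 * (-2) + 3 = -11

-11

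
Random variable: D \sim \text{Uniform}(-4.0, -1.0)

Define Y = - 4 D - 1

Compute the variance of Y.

For Y = aD + b: Var(Y) = a² * Var(D)
Var(D) = (-1 + 4)^2/12 = 0.75
Var(Y) = (-4)² * 0.75 = 16 * 0.75 = 12

12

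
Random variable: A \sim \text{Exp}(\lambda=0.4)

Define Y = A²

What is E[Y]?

E[A²] = Var(A) + (E[A])² = 6.25 + 6.25 = 12.5

12.5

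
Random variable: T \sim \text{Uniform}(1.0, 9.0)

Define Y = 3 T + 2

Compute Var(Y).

For Y = aT + b: Var(Y) = a² * Var(T)
Var(T) = (9 - 1)^2/12 = 5.3333333
Var(Y) = 3² * 5.3333333 = 9 * 5.3333333 = 48

48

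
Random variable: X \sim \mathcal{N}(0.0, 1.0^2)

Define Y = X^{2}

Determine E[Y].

E[Y] = 1*E[X²]
E[X] = 0
E[X²] = Var(X) + (E[X])² = 1 + 0 = 1
E[Y] = 1*1 = 1

1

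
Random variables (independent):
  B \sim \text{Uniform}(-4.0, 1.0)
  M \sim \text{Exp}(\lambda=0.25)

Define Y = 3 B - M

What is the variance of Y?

For independent RVs: Var(aX + bY) = a²Var(X) + b²Var(Y)
Var(B) = 2.0833333
Var(M) = 16
Var(Y) = 3²*2.0833333 + (-1)²*16
= 9*2.0833333 + 1*16 = 34.75

34.75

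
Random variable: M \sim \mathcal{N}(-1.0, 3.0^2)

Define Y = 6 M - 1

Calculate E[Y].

For Y = 6M - 1:
E[Y] = 6 * E[M] - 1
E[M] = -1.0 = -1
E[Y] = 6 * (-1) - 1 = -7

-7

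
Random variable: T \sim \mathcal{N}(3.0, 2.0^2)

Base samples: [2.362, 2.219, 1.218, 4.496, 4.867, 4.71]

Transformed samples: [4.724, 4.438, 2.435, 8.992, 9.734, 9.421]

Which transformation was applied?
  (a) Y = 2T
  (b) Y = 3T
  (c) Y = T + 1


Checking option (a) Y = 2T:
  T = 2.362 -> Y = 4.724 ✓
  T = 2.219 -> Y = 4.438 ✓
  T = 1.218 -> Y = 2.435 ✓
All samples match this transformation.

(a) 2T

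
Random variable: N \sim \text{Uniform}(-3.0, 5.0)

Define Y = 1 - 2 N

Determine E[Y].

For Y = -2N + 1:
E[Y] = -2 * E[N] + 1
E[N] = (-3 + 5)/2 = 1
E[Y] = -2 * 1 + 1 = -1

-1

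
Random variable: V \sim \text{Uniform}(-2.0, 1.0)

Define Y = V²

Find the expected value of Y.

Using E[X²] = Var(X) + (E[X])²:
E[V] = -0.5
Var(V) = (1 + 2)^2/12 = 0.75
E[V²] = 0.75 + (-0.5)² = 0.75 + 0.25 = 1

1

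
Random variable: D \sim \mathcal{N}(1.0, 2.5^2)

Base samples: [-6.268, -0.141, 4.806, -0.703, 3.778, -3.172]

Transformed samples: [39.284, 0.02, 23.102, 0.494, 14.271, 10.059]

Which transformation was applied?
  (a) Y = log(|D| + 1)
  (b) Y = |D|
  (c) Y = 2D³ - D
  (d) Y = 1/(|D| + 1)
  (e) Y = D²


Checking option (e) Y = D²:
  D = -6.268 -> Y = 39.284 ✓
  D = -0.141 -> Y = 0.02 ✓
  D = 4.806 -> Y = 23.102 ✓
All samples match this transformation.

(e) D²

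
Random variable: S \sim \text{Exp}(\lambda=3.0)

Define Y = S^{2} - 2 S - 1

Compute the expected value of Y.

E[Y] = 1*E[S²] - 2*E[S] - 1
E[S] = 0.33333333
E[S²] = Var(S) + (E[S])² = 0.11111111 + 0.11111111 = 0.22222222
E[Y] = 1*0.22222222 - 2*0.33333333 - 1 = -1.4444444

-1.4444444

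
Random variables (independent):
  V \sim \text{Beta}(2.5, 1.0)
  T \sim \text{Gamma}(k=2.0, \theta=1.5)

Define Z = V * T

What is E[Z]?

For independent RVs: E[XY] = E[X]*E[Y]
E[V] = 0.71428571
E[T] = 3
E[Z] = 0.71428571 * 3 = 2.1428571

2.1428571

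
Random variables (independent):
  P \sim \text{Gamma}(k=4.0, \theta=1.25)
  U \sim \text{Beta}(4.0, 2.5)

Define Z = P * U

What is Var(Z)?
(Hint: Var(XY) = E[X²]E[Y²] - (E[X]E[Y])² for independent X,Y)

Var(XY) = E[X²]E[Y²] - (E[X]E[Y])²
E[P] = 5, Var(P) = 6.25
E[U] = 0.61538462, Var(U) = 0.031558185
E[P²] = 6.25 + 5² = 31.25
E[U²] = 0.031558185 + 0.61538462² = 0.41025641
Var(Z) = 31.25*0.41025641 - (5*0.61538462)²
= 12.820513 - 9.4674556 = 3.3530572

3.3530572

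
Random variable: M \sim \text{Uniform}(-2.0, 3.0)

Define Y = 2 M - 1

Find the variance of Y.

For Y = aM + b: Var(Y) = a² * Var(M)
Var(M) = (3 + 2)^2/12 = 2.0833333
Var(Y) = 2² * 2.0833333 = 4 * 2.0833333 = 8.3333333

8.3333333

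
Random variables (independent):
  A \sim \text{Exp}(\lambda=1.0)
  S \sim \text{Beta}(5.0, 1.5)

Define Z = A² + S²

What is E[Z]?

E[Z] = E[A²] + E[S²]
E[A²] = Var(A) + E[A]² = 1 + 1 = 2
E[S²] = Var(S) + E[S]² = 0.023668639 + 0.59171598 = 0.61538462
E[Z] = 2 + 0.61538462 = 2.6153846

2.6153846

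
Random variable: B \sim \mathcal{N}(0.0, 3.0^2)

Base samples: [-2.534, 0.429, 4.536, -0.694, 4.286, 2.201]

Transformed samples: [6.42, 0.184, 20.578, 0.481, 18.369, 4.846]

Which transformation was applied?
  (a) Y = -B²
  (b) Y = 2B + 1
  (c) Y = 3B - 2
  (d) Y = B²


Checking option (d) Y = B²:
  B = -2.534 -> Y = 6.42 ✓
  B = 0.429 -> Y = 0.184 ✓
  B = 4.536 -> Y = 20.578 ✓
All samples match this transformation.

(d) B²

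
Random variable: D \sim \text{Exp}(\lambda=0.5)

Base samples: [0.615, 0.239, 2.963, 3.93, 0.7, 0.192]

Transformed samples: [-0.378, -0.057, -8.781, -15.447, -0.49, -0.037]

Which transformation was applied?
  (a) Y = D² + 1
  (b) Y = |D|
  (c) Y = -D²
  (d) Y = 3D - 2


Checking option (c) Y = -D²:
  D = 0.615 -> Y = -0.378 ✓
  D = 0.239 -> Y = -0.057 ✓
  D = 2.963 -> Y = -8.781 ✓
All samples match this transformation.

(c) -D²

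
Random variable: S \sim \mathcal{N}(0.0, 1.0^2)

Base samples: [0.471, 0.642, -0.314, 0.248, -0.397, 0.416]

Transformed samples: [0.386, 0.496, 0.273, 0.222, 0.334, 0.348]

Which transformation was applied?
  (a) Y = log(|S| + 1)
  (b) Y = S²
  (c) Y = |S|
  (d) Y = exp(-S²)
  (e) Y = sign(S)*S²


Checking option (a) Y = log(|S| + 1):
  S = 0.471 -> Y = 0.386 ✓
  S = 0.642 -> Y = 0.496 ✓
  S = -0.314 -> Y = 0.273 ✓
All samples match this transformation.

(a) log(|S| + 1)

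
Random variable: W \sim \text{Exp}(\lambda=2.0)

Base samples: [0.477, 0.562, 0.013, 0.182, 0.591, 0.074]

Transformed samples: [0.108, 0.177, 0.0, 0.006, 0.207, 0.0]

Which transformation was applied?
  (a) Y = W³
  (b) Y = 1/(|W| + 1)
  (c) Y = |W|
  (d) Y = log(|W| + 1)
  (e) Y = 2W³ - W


Checking option (a) Y = W³:
  W = 0.477 -> Y = 0.108 ✓
  W = 0.562 -> Y = 0.177 ✓
  W = 0.013 -> Y = 0.0 ✓
All samples match this transformation.

(a) W³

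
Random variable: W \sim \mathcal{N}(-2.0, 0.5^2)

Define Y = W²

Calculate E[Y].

E[W²] = Var(W) + (E[W])² = 0.25 + 4 = 4.25

4.25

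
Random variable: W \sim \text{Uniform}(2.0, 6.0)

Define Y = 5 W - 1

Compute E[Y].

For Y = 5W - 1:
E[Y] = 5 * E[W] - 1
E[W] = (2 + 6)/2 = 4
E[Y] = 5 * 4 - 1 = 19

19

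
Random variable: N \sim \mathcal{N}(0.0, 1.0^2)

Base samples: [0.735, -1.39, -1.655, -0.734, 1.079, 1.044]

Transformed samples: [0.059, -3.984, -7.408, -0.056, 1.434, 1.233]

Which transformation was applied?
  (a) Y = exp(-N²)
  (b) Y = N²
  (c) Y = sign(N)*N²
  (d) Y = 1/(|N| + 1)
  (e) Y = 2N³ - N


Checking option (e) Y = 2N³ - N:
  N = 0.735 -> Y = 0.059 ✓
  N = -1.39 -> Y = -3.984 ✓
  N = -1.655 -> Y = -7.408 ✓
All samples match this transformation.

(e) 2N³ - N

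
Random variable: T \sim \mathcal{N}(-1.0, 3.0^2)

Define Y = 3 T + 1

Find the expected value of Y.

For Y = 3T + 1:
E[Y] = 3 * E[T] + 1
E[T] = -1.0 = -1
E[Y] = 3 * (-1) + 1 = -2

-2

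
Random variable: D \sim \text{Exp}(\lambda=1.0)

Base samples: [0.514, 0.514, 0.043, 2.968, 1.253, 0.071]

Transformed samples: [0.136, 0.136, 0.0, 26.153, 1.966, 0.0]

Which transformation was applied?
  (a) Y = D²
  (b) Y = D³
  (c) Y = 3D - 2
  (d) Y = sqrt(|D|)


Checking option (b) Y = D³:
  D = 0.514 -> Y = 0.136 ✓
  D = 0.514 -> Y = 0.136 ✓
  D = 0.043 -> Y = 0.0 ✓
All samples match this transformation.

(b) D³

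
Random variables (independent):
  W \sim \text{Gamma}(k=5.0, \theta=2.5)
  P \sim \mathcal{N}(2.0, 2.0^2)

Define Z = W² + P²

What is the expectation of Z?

E[Z] = E[W²] + E[P²]
E[W²] = Var(W) + E[W]² = 31.25 + 156.25 = 187.5
E[P²] = Var(P) + E[P]² = 4 + 4 = 8
E[Z] = 187.5 + 8 = 195.5

195.5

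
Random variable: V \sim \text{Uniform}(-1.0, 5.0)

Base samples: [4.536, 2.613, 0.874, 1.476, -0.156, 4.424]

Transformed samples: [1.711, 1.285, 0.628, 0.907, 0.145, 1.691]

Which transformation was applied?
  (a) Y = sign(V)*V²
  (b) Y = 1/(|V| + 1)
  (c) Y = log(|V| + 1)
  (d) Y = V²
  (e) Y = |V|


Checking option (c) Y = log(|V| + 1):
  V = 4.536 -> Y = 1.711 ✓
  V = 2.613 -> Y = 1.285 ✓
  V = 0.874 -> Y = 0.628 ✓
All samples match this transformation.

(c) log(|V| + 1)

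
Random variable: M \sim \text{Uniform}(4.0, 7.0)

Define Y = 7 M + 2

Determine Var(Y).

For Y = aM + b: Var(Y) = a² * Var(M)
Var(M) = (7 - 4)^2/12 = 0.75
Var(Y) = 7² * 0.75 = 49 * 0.75 = 36.75

36.75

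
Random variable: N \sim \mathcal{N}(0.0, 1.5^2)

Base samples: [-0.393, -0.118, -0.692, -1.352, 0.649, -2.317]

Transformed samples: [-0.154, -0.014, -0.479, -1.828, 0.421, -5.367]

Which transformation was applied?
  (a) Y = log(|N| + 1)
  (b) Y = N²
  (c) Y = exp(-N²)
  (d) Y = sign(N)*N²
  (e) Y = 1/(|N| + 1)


Checking option (d) Y = sign(N)*N²:
  N = -0.393 -> Y = -0.154 ✓
  N = -0.118 -> Y = -0.014 ✓
  N = -0.692 -> Y = -0.479 ✓
All samples match this transformation.

(d) sign(N)*N²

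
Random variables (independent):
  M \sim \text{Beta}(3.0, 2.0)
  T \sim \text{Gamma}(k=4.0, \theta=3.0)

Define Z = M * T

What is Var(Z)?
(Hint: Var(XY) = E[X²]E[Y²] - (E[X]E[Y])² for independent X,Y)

Var(XY) = E[X²]E[Y²] - (E[X]E[Y])²
E[M] = 0.6, Var(M) = 0.04
E[T] = 12, Var(T) = 36
E[M²] = 0.04 + 0.6² = 0.4
E[T²] = 36 + 12² = 180
Var(Z) = 0.4*180 - (0.6*12)²
= 72 - 51.84 = 20.16

20.16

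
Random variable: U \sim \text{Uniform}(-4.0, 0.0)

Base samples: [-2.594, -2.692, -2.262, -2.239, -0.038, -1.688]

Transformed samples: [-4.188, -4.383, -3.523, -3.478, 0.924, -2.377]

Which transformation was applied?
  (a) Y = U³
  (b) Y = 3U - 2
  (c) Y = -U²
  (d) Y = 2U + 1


Checking option (d) Y = 2U + 1:
  U = -2.594 -> Y = -4.188 ✓
  U = -2.692 -> Y = -4.383 ✓
  U = -2.262 -> Y = -3.523 ✓
All samples match this transformation.

(d) 2U + 1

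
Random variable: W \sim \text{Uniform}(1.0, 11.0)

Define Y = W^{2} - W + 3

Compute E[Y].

E[Y] = 1*E[W²] - 1*E[W] + 3
E[W] = 6
E[W²] = Var(W) + (E[W])² = 8.3333333 + 36 = 44.333333
E[Y] = 1*44.333333 - 1*6 + 3 = 41.333333

41.333333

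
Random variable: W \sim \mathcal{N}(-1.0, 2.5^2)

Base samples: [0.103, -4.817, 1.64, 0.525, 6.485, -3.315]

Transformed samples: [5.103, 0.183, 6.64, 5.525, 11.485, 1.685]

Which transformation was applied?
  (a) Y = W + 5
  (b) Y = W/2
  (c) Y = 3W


Checking option (a) Y = W + 5:
  W = 0.103 -> Y = 5.103 ✓
  W = -4.817 -> Y = 0.183 ✓
  W = 1.64 -> Y = 6.64 ✓
All samples match this transformation.

(a) W + 5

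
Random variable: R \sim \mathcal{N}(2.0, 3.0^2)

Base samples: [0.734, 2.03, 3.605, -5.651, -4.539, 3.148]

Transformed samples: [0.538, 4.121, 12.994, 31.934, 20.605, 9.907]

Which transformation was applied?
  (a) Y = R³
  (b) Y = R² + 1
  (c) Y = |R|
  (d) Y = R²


Checking option (d) Y = R²:
  R = 0.734 -> Y = 0.538 ✓
  R = 2.03 -> Y = 4.121 ✓
  R = 3.605 -> Y = 12.994 ✓
All samples match this transformation.

(d) R²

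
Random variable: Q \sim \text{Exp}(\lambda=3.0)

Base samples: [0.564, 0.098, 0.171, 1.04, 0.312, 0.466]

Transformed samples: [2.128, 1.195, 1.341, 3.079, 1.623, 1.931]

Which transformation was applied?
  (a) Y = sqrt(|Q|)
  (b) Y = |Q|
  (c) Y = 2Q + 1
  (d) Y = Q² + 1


Checking option (c) Y = 2Q + 1:
  Q = 0.564 -> Y = 2.128 ✓
  Q = 0.098 -> Y = 1.195 ✓
  Q = 0.171 -> Y = 1.341 ✓
All samples match this transformation.

(c) 2Q + 1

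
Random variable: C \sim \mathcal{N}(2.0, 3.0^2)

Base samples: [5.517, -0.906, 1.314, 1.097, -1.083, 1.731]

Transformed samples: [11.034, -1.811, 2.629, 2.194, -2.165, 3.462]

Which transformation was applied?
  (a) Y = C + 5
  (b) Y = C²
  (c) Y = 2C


Checking option (c) Y = 2C:
  C = 5.517 -> Y = 11.034 ✓
  C = -0.906 -> Y = -1.811 ✓
  C = 1.314 -> Y = 2.629 ✓
All samples match this transformation.

(c) 2C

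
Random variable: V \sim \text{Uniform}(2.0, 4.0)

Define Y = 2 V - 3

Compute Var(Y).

For Y = aV + b: Var(Y) = a² * Var(V)
Var(V) = (4 - 2)^2/12 = 0.33333333
Var(Y) = 2² * 0.33333333 = 4 * 0.33333333 = 1.3333333

1.3333333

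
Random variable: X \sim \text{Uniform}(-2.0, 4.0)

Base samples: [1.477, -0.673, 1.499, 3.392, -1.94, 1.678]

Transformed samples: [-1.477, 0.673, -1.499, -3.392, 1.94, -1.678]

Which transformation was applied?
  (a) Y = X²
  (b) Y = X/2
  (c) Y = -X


Checking option (c) Y = -X:
  X = 1.477 -> Y = -1.477 ✓
  X = -0.673 -> Y = 0.673 ✓
  X = 1.499 -> Y = -1.499 ✓
All samples match this transformation.

(c) -X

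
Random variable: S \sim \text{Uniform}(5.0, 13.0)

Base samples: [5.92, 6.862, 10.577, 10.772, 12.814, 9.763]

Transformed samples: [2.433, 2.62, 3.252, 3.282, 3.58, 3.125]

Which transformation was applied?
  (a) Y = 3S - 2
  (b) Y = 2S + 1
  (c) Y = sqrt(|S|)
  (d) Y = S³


Checking option (c) Y = sqrt(|S|):
  S = 5.92 -> Y = 2.433 ✓
  S = 6.862 -> Y = 2.62 ✓
  S = 10.577 -> Y = 3.252 ✓
All samples match this transformation.

(c) sqrt(|S|)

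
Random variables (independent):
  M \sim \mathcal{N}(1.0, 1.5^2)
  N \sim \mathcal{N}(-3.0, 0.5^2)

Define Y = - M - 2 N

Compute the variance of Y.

For independent RVs: Var(aX + bY) = a²Var(X) + b²Var(Y)
Var(M) = 2.25
Var(N) = 0.25
Var(Y) = (-1)²*2.25 + (-2)²*0.25
= 1*2.25 + 4*0.25 = 3.25

3.25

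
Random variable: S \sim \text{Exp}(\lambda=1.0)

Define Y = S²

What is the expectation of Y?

E[S²] = Var(S) + (E[S])² = 1 + 1 = 2

2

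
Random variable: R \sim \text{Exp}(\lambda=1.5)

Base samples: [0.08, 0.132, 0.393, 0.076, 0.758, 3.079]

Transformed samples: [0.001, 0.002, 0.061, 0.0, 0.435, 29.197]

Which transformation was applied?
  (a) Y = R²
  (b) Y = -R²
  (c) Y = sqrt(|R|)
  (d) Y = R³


Checking option (d) Y = R³:
  R = 0.08 -> Y = 0.001 ✓
  R = 0.132 -> Y = 0.002 ✓
  R = 0.393 -> Y = 0.061 ✓
All samples match this transformation.

(d) R³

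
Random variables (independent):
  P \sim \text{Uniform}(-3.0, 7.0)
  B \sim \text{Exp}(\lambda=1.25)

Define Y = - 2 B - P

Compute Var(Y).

For independent RVs: Var(aX + bY) = a²Var(X) + b²Var(Y)
Var(P) = 8.3333333
Var(B) = 0.64
Var(Y) = (-1)²*8.3333333 + (-2)²*0.64
= 1*8.3333333 + 4*0.64 = 10.893333

10.893333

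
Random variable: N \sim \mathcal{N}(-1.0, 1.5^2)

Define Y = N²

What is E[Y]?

E[N²] = Var(N) + (E[N])² = 2.25 + 1 = 3.25

3.25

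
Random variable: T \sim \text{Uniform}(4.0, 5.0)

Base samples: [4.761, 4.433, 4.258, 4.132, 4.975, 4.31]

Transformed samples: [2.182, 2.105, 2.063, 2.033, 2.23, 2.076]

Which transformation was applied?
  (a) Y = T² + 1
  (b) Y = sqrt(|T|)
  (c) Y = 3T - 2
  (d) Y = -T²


Checking option (b) Y = sqrt(|T|):
  T = 4.761 -> Y = 2.182 ✓
  T = 4.433 -> Y = 2.105 ✓
  T = 4.258 -> Y = 2.063 ✓
All samples match this transformation.

(b) sqrt(|T|)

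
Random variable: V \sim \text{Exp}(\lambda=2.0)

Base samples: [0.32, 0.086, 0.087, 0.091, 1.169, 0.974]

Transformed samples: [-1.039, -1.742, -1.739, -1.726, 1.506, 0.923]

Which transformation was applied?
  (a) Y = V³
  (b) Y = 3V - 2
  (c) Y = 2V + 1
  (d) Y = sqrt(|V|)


Checking option (b) Y = 3V - 2:
  V = 0.32 -> Y = -1.039 ✓
  V = 0.086 -> Y = -1.742 ✓
  V = 0.087 -> Y = -1.739 ✓
All samples match this transformation.

(b) 3V - 2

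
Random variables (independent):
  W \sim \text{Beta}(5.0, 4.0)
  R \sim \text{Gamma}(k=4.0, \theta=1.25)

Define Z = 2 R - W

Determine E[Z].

E[Z] = -1*E[W] + 2*E[R]
E[W] = 0.55555556
E[R] = 5
E[Z] = -1*0.55555556 + 2*5 = 9.4444444

9.4444444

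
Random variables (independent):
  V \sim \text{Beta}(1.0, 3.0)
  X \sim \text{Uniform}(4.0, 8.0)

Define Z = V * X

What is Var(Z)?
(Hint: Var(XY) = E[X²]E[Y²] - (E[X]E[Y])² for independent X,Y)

Var(XY) = E[X²]E[Y²] - (E[X]E[Y])²
E[V] = 0.25, Var(V) = 0.0375
E[X] = 6, Var(X) = 1.3333333
E[V²] = 0.0375 + 0.25² = 0.1
E[X²] = 1.3333333 + 6² = 37.333333
Var(Z) = 0.1*37.333333 - (0.25*6)²
= 3.7333333 - 2.25 = 1.4833333

1.4833333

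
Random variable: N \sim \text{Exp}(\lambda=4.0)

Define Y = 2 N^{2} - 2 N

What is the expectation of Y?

E[Y] = 2*E[N²] - 2*E[N]
E[N] = 0.25
E[N²] = Var(N) + (E[N])² = 0.0625 + 0.0625 = 0.125
E[Y] = 2*0.125 - 2*0.25 = -0.25

-0.25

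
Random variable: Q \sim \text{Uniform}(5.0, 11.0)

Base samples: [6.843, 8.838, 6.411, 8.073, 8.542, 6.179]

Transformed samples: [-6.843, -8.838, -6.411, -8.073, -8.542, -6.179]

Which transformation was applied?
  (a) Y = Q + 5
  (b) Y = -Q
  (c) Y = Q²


Checking option (b) Y = -Q:
  Q = 6.843 -> Y = -6.843 ✓
  Q = 8.838 -> Y = -8.838 ✓
  Q = 6.411 -> Y = -6.411 ✓
All samples match this transformation.

(b) -Q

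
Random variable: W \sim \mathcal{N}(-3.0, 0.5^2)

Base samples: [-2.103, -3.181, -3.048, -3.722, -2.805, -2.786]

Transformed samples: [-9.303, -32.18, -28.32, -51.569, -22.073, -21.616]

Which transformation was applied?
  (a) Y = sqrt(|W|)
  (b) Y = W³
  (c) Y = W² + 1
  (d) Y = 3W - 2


Checking option (b) Y = W³:
  W = -2.103 -> Y = -9.303 ✓
  W = -3.181 -> Y = -32.18 ✓
  W = -3.048 -> Y = -28.32 ✓
All samples match this transformation.

(b) W³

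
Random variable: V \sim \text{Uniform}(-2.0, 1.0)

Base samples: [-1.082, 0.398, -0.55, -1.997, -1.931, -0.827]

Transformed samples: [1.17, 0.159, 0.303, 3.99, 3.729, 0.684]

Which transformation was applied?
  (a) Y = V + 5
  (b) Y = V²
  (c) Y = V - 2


Checking option (b) Y = V²:
  V = -1.082 -> Y = 1.17 ✓
  V = 0.398 -> Y = 0.159 ✓
  V = -0.55 -> Y = 0.303 ✓
All samples match this transformation.

(b) V²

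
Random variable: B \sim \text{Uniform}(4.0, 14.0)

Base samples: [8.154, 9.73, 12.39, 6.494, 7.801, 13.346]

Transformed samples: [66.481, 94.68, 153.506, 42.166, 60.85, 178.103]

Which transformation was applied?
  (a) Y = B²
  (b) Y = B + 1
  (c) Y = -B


Checking option (a) Y = B²:
  B = 8.154 -> Y = 66.481 ✓
  B = 9.73 -> Y = 94.68 ✓
  B = 12.39 -> Y = 153.506 ✓
All samples match this transformation.

(a) B²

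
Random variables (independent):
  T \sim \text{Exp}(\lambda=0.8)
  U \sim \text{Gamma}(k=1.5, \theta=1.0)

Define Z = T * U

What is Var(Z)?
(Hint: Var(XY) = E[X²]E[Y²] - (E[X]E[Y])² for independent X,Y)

Var(XY) = E[X²]E[Y²] - (E[X]E[Y])²
E[T] = 1.25, Var(T) = 1.5625
E[U] = 1.5, Var(U) = 1.5
E[T²] = 1.5625 + 1.25² = 3.125
E[U²] = 1.5 + 1.5² = 3.75
Var(Z) = 3.125*3.75 - (1.25*1.5)²
= 11.71875 - 3.515625 = 8.203125

8.203125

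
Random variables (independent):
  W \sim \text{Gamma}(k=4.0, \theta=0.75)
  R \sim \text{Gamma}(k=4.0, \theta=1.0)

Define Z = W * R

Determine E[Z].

For independent RVs: E[XY] = E[X]*E[Y]
E[W] = 3
E[R] = 4
E[Z] = 3 * 4 = 12

12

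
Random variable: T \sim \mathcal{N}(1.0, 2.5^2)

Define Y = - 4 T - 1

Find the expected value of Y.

For Y = -4T - 1:
E[Y] = -4 * E[T] - 1
E[T] = 1.0 = 1
E[Y] = -4 * 1 - 1 = -5

-5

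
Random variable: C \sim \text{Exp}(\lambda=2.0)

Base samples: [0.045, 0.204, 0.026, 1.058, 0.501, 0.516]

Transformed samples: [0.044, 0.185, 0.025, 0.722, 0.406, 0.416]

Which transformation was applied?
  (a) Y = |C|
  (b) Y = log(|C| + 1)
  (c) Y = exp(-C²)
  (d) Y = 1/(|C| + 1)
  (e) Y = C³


Checking option (b) Y = log(|C| + 1):
  C = 0.045 -> Y = 0.044 ✓
  C = 0.204 -> Y = 0.185 ✓
  C = 0.026 -> Y = 0.025 ✓
All samples match this transformation.

(b) log(|C| + 1)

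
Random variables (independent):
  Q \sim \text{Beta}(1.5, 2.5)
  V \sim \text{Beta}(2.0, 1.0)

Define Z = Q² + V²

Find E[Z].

E[Z] = E[Q²] + E[V²]
E[Q²] = Var(Q) + E[Q]² = 0.046875 + 0.140625 = 0.1875
E[V²] = Var(V) + E[V]² = 0.055555556 + 0.44444444 = 0.5
E[Z] = 0.1875 + 0.5 = 0.6875

0.6875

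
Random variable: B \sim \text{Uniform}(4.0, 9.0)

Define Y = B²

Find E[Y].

Using E[X²] = Var(X) + (E[X])²:
E[B] = 6.5
Var(B) = (9 - 4)^2/12 = 2.0833333
E[B²] = 2.0833333 + 6.5² = 2.0833333 + 42.25 = 44.333333

44.333333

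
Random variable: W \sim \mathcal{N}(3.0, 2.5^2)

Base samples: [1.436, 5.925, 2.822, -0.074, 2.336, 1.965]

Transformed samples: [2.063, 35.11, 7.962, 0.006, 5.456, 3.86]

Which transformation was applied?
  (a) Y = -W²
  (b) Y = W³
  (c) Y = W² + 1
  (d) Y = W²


Checking option (d) Y = W²:
  W = 1.436 -> Y = 2.063 ✓
  W = 5.925 -> Y = 35.11 ✓
  W = 2.822 -> Y = 7.962 ✓
All samples match this transformation.

(d) W²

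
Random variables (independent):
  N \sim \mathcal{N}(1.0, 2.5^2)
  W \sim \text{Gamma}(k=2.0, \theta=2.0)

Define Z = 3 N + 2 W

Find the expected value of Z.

E[Z] = 3*E[N] + 2*E[W]
E[N] = 1
E[W] = 4
E[Z] = 3*1 + 2*4 = 11

11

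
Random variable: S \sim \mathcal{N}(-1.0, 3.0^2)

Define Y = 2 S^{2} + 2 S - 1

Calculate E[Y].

E[Y] = 2*E[S²] + 2*E[S] - 1
E[S] = -1
E[S²] = Var(S) + (E[S])² = 9 + 1 = 10
E[Y] = 2*10 + 2*(-1) - 1 = 17

17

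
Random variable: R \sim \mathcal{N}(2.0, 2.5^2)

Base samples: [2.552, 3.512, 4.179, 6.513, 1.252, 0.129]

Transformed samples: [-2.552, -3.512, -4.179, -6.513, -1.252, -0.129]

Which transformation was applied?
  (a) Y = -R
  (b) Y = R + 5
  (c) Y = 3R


Checking option (a) Y = -R:
  R = 2.552 -> Y = -2.552 ✓
  R = 3.512 -> Y = -3.512 ✓
  R = 4.179 -> Y = -4.179 ✓
All samples match this transformation.

(a) -R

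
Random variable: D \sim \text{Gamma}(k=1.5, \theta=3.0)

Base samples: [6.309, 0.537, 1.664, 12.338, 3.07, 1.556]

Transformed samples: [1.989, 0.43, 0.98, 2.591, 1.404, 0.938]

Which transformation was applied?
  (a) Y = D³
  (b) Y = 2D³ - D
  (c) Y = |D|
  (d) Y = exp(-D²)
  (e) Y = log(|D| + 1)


Checking option (e) Y = log(|D| + 1):
  D = 6.309 -> Y = 1.989 ✓
  D = 0.537 -> Y = 0.43 ✓
  D = 1.664 -> Y = 0.98 ✓
All samples match this transformation.

(e) log(|D| + 1)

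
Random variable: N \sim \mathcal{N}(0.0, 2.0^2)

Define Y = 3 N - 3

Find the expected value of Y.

For Y = 3N - 3:
E[Y] = 3 * E[N] - 3
E[N] = 0.0 = 0
E[Y] = 3 * 0 - 3 = -3

-3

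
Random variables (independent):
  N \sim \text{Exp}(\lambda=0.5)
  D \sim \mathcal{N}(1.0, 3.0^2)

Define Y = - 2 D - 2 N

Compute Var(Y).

For independent RVs: Var(aX + bY) = a²Var(X) + b²Var(Y)
Var(N) = 4
Var(D) = 9
Var(Y) = (-2)²*4 + (-2)²*9
= 4*4 + 4*9 = 52

52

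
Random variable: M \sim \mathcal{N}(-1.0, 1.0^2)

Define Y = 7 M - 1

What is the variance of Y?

For Y = aM + b: Var(Y) = a² * Var(M)
Var(M) = 1.0^2 = 1
Var(Y) = 7² * 1 = 49 * 1 = 49

49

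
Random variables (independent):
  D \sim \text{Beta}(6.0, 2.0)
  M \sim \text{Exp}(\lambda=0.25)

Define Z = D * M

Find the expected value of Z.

For independent RVs: E[XY] = E[X]*E[Y]
E[D] = 0.75
E[M] = 4
E[Z] = 0.75 * 4 = 3

3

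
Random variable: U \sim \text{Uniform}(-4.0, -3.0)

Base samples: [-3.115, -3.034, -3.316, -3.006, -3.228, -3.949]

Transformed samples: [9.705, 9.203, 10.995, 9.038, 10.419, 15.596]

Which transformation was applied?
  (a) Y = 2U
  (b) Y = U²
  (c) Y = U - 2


Checking option (b) Y = U²:
  U = -3.115 -> Y = 9.705 ✓
  U = -3.034 -> Y = 9.203 ✓
  U = -3.316 -> Y = 10.995 ✓
All samples match this transformation.

(b) U²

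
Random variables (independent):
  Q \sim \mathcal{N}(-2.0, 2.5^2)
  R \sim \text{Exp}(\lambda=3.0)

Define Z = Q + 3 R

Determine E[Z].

E[Z] = 1*E[Q] + 3*E[R]
E[Q] = -2
E[R] = 0.33333333
E[Z] = 1*(-2) + 3*0.33333333 = -1

-1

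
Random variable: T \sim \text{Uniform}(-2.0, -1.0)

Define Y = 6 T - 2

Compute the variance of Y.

For Y = aT + b: Var(Y) = a² * Var(T)
Var(T) = (-1 + 2)^2/12 = 0.083333333
Var(Y) = 6² * 0.083333333 = 36 * 0.083333333 = 3

3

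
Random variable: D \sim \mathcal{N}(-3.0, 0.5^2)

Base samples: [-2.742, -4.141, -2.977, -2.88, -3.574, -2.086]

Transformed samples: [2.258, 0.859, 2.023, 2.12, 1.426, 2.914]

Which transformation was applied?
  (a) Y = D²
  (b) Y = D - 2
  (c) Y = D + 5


Checking option (c) Y = D + 5:
  D = -2.742 -> Y = 2.258 ✓
  D = -4.141 -> Y = 0.859 ✓
  D = -2.977 -> Y = 2.023 ✓
All samples match this transformation.

(c) D + 5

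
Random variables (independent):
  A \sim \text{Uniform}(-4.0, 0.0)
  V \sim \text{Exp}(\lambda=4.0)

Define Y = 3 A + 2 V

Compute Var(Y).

For independent RVs: Var(aX + bY) = a²Var(X) + b²Var(Y)
Var(A) = 1.3333333
Var(V) = 0.0625
Var(Y) = 3²*1.3333333 + 2²*0.0625
= 9*1.3333333 + 4*0.0625 = 12.25

12.25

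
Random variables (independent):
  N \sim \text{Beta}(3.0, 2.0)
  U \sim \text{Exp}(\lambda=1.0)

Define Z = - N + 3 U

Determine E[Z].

E[Z] = -1*E[N] + 3*E[U]
E[N] = 0.6
E[U] = 1
E[Z] = -1*0.6 + 3*1 = 2.4

2.4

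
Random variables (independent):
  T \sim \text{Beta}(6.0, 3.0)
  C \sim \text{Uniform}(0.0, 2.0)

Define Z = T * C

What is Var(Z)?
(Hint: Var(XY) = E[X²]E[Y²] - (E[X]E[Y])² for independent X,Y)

Var(XY) = E[X²]E[Y²] - (E[X]E[Y])²
E[T] = 0.66666667, Var(T) = 0.022222222
E[C] = 1, Var(C) = 0.33333333
E[T²] = 0.022222222 + 0.66666667² = 0.46666667
E[C²] = 0.33333333 + 1² = 1.3333333
Var(Z) = 0.46666667*1.3333333 - (0.66666667*1)²
= 0.62222222 - 0.44444444 = 0.17777778

0.17777778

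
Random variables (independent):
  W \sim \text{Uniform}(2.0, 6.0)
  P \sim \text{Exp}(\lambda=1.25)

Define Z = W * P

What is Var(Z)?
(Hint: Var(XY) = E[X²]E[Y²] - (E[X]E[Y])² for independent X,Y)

Var(XY) = E[X²]E[Y²] - (E[X]E[Y])²
E[W] = 4, Var(W) = 1.3333333
E[P] = 0.8, Var(P) = 0.64
E[W²] = 1.3333333 + 4² = 17.333333
E[P²] = 0.64 + 0.8² = 1.28
Var(Z) = 17.333333*1.28 - (4*0.8)²
= 22.186667 - 10.24 = 11.946667

11.946667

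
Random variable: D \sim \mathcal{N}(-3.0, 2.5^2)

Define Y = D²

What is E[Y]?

E[D²] = Var(D) + (E[D])² = 6.25 + 9 = 15.25

15.25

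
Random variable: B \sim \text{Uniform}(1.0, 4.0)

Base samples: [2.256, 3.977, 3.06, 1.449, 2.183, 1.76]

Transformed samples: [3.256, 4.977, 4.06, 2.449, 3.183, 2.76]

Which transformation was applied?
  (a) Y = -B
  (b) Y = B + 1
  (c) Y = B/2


Checking option (b) Y = B + 1:
  B = 2.256 -> Y = 3.256 ✓
  B = 3.977 -> Y = 4.977 ✓
  B = 3.06 -> Y = 4.06 ✓
All samples match this transformation.

(b) B + 1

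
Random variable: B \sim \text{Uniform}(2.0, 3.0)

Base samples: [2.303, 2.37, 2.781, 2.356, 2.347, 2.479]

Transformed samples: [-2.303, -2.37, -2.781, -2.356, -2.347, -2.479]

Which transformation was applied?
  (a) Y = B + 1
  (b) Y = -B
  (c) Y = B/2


Checking option (b) Y = -B:
  B = 2.303 -> Y = -2.303 ✓
  B = 2.37 -> Y = -2.37 ✓
  B = 2.781 -> Y = -2.781 ✓
All samples match this transformation.

(b) -B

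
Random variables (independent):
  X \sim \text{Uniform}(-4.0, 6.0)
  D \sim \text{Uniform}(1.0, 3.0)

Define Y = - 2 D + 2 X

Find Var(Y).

For independent RVs: Var(aX + bY) = a²Var(X) + b²Var(Y)
Var(X) = 8.3333333
Var(D) = 0.33333333
Var(Y) = 2²*8.3333333 + (-2)²*0.33333333
= 4*8.3333333 + 4*0.33333333 = 34.666667

34.666667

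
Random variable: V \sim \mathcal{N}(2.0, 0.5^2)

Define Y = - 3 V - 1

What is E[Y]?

For Y = -3V - 1:
E[Y] = -3 * E[V] - 1
E[V] = 2.0 = 2
E[Y] = -3 * 2 - 1 = -7

-7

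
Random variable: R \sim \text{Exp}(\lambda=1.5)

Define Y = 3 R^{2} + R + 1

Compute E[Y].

E[Y] = 3*E[R²] + 1*E[R] + 1
E[R] = 0.66666667
E[R²] = Var(R) + (E[R])² = 0.44444444 + 0.44444444 = 0.88888889
E[Y] = 3*0.88888889 + 1*0.66666667 + 1 = 4.3333333

4.3333333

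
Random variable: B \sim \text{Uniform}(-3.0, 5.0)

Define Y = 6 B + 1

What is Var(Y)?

For Y = aB + b: Var(Y) = a² * Var(B)
Var(B) = (5 + 3)^2/12 = 5.3333333
Var(Y) = 6² * 5.3333333 = 36 * 5.3333333 = 192

192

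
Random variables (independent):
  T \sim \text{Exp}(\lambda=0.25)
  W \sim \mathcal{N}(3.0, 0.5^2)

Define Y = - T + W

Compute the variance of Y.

For independent RVs: Var(aX + bY) = a²Var(X) + b²Var(Y)
Var(T) = 16
Var(W) = 0.25
Var(Y) = (-1)²*16 + 1²*0.25
= 1*16 + 1*0.25 = 16.25

16.25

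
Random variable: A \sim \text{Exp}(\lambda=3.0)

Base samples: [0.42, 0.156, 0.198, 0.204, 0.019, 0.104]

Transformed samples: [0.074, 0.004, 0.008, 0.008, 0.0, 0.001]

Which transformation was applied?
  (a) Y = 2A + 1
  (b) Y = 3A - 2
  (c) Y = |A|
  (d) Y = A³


Checking option (d) Y = A³:
  A = 0.42 -> Y = 0.074 ✓
  A = 0.156 -> Y = 0.004 ✓
  A = 0.198 -> Y = 0.008 ✓
All samples match this transformation.

(d) A³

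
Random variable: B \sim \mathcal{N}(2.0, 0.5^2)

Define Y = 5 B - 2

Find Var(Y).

For Y = aB + b: Var(Y) = a² * Var(B)
Var(B) = 0.5^2 = 0.25
Var(Y) = 5² * 0.25 = 25 * 0.25 = 6.25

6.25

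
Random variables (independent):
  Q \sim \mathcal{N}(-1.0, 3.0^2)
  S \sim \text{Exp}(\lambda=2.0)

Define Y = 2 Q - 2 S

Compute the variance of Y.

For independent RVs: Var(aX + bY) = a²Var(X) + b²Var(Y)
Var(Q) = 9
Var(S) = 0.25
Var(Y) = 2²*9 + (-2)²*0.25
= 4*9 + 4*0.25 = 37

37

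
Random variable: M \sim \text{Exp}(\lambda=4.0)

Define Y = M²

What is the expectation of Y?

E[M²] = Var(M) + (E[M])² = 0.0625 + 0.0625 = 0.125

0.125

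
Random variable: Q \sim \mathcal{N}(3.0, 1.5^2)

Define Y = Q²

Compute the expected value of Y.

E[Q²] = Var(Q) + (E[Q])² = 2.25 + 9 = 11.25

11.25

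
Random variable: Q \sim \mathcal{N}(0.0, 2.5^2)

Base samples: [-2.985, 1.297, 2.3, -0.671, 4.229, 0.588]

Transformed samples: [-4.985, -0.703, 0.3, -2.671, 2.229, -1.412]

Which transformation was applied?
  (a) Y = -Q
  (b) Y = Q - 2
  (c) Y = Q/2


Checking option (b) Y = Q - 2:
  Q = -2.985 -> Y = -4.985 ✓
  Q = 1.297 -> Y = -0.703 ✓
  Q = 2.3 -> Y = 0.3 ✓
All samples match this transformation.

(b) Q - 2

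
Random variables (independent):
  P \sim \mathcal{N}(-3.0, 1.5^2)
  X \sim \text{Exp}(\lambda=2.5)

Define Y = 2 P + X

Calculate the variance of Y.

For independent RVs: Var(aX + bY) = a²Var(X) + b²Var(Y)
Var(P) = 2.25
Var(X) = 0.16
Var(Y) = 2²*2.25 + 1²*0.16
= 4*2.25 + 1*0.16 = 9.16

9.16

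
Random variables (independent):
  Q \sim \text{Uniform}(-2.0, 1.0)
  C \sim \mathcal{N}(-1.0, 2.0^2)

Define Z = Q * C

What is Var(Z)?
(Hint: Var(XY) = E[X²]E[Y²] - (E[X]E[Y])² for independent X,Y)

Var(XY) = E[X²]E[Y²] - (E[X]E[Y])²
E[Q] = -0.5, Var(Q) = 0.75
E[C] = -1, Var(C) = 4
E[Q²] = 0.75 + (-0.5)² = 1
E[C²] = 4 + (-1)² = 5
Var(Z) = 1*5 - (-0.5*(-1))²
= 5 - 0.25 = 4.75

4.75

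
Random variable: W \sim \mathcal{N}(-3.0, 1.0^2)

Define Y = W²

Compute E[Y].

Using E[X²] = Var(X) + (E[X])²:
E[W] = -3
Var(W) = 1.0^2 = 1
E[W²] = 1 + (-3)² = 1 + 9 = 10

10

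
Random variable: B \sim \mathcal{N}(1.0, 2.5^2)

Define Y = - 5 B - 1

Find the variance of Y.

For Y = aB + b: Var(Y) = a² * Var(B)
Var(B) = 2.5^2 = 6.25
Var(Y) = (-5)² * 6.25 = 25 * 6.25 = 156.25

156.25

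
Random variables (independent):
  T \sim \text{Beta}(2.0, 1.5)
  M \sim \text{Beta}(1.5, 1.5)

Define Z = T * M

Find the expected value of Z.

For independent RVs: E[XY] = E[X]*E[Y]
E[T] = 0.57142857
E[M] = 0.5
E[Z] = 0.57142857 * 0.5 = 0.28571429

0.28571429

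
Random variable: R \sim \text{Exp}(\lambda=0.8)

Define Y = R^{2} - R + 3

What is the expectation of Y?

E[Y] = 1*E[R²] - 1*E[R] + 3
E[R] = 1.25
E[R²] = Var(R) + (E[R])² = 1.5625 + 1.5625 = 3.125
E[Y] = 1*3.125 - 1*1.25 + 3 = 4.875

4.875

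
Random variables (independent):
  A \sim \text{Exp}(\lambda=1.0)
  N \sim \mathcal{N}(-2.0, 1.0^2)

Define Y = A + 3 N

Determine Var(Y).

For independent RVs: Var(aX + bY) = a²Var(X) + b²Var(Y)
Var(A) = 1
Var(N) = 1
Var(Y) = 1²*1 + 3²*1
= 1*1 + 9*1 = 10

10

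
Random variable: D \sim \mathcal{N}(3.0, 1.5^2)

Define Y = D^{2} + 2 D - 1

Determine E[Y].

E[Y] = 1*E[D²] + 2*E[D] - 1
E[D] = 3
E[D²] = Var(D) + (E[D])² = 2.25 + 9 = 11.25
E[Y] = 1*11.25 + 2*3 - 1 = 16.25

16.25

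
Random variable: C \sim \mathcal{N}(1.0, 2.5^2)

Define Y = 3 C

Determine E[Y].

For Y = 3C:
E[Y] = 3 * E[C]
E[C] = 1.0 = 1
E[Y] = 3 * 1 = 3

3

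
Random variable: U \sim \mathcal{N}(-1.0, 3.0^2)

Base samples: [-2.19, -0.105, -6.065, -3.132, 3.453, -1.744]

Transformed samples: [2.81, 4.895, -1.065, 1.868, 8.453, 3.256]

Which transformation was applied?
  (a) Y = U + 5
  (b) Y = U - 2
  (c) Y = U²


Checking option (a) Y = U + 5:
  U = -2.19 -> Y = 2.81 ✓
  U = -0.105 -> Y = 4.895 ✓
  U = -6.065 -> Y = -1.065 ✓
All samples match this transformation.

(a) U + 5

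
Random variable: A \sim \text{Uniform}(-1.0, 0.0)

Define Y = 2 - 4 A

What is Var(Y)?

For Y = aA + b: Var(Y) = a² * Var(A)
Var(A) = (0 + 1)^2/12 = 0.083333333
Var(Y) = (-4)² * 0.083333333 = 16 * 0.083333333 = 1.3333333

1.3333333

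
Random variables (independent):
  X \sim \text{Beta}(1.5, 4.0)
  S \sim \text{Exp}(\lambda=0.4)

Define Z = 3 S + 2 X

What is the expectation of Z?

E[Z] = 2*E[X] + 3*E[S]
E[X] = 0.27272727
E[S] = 2.5
E[Z] = 2*0.27272727 + 3*2.5 = 8.0454545

8.0454545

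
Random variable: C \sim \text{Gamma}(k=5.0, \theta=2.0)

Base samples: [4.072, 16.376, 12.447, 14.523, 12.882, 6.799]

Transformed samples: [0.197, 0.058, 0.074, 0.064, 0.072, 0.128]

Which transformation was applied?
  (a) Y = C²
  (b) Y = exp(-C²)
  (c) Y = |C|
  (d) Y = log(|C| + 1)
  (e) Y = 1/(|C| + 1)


Checking option (e) Y = 1/(|C| + 1):
  C = 4.072 -> Y = 0.197 ✓
  C = 16.376 -> Y = 0.058 ✓
  C = 12.447 -> Y = 0.074 ✓
All samples match this transformation.

(e) 1/(|C| + 1)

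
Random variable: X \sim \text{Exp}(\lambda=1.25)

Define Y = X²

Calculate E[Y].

E[X²] = Var(X) + (E[X])² = 0.64 + 0.64 = 1.28

1.28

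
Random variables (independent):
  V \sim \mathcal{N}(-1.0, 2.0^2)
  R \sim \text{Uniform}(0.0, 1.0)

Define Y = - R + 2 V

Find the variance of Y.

For independent RVs: Var(aX + bY) = a²Var(X) + b²Var(Y)
Var(V) = 4
Var(R) = 0.083333333
Var(Y) = 2²*4 + (-1)²*0.083333333
= 4*4 + 1*0.083333333 = 16.083333

16.083333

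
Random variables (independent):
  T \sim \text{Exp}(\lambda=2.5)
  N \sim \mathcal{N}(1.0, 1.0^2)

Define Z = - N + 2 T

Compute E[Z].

E[Z] = 2*E[T] - 1*E[N]
E[T] = 0.4
E[N] = 1
E[Z] = 2*0.4 - 1*1 = -0.2

-0.2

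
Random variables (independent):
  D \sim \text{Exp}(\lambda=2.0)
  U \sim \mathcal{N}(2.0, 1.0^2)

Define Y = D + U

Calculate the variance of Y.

For independent RVs: Var(aX + bY) = a²Var(X) + b²Var(Y)
Var(D) = 0.25
Var(U) = 1
Var(Y) = 1²*0.25 + 1²*1
= 1*0.25 + 1*1 = 1.25

1.25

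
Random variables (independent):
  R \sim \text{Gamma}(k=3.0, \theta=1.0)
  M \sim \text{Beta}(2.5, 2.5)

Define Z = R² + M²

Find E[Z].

E[Z] = E[R²] + E[M²]
E[R²] = Var(R) + E[R]² = 3 + 9 = 12
E[M²] = Var(M) + E[M]² = 0.041666667 + 0.25 = 0.29166667
E[Z] = 12 + 0.29166667 = 12.291667

12.291667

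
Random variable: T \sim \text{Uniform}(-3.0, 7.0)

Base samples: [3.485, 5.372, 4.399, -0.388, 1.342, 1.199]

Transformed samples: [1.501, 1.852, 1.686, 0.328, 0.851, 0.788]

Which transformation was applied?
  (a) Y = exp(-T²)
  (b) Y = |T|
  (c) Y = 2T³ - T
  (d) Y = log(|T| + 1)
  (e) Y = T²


Checking option (d) Y = log(|T| + 1):
  T = 3.485 -> Y = 1.501 ✓
  T = 5.372 -> Y = 1.852 ✓
  T = 4.399 -> Y = 1.686 ✓
All samples match this transformation.

(d) log(|T| + 1)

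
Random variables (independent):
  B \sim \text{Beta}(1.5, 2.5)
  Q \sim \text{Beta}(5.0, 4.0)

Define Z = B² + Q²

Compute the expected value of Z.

E[Z] = E[B²] + E[Q²]
E[B²] = Var(B) + E[B]² = 0.046875 + 0.140625 = 0.1875
E[Q²] = Var(Q) + E[Q]² = 0.024691358 + 0.30864198 = 0.33333333
E[Z] = 0.1875 + 0.33333333 = 0.52083333

0.52083333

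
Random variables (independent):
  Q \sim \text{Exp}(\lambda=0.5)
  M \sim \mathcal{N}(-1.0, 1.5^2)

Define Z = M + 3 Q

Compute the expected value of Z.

E[Z] = 3*E[Q] + 1*E[M]
E[Q] = 2
E[M] = -1
E[Z] = 3*2 + 1*(-1) = 5

5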